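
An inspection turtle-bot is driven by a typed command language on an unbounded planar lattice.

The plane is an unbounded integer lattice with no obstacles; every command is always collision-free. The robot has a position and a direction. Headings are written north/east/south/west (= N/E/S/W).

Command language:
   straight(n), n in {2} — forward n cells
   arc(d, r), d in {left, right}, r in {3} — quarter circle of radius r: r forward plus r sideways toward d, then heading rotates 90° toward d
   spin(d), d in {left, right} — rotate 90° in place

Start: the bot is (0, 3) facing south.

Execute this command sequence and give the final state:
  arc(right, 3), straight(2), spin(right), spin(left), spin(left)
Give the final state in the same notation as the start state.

t0: (0, 3) facing south
step 1 (arc(right, 3)): (-3, 0) facing west
step 2 (straight(2)): (-5, 0) facing west
step 3 (spin(right)): (-5, 0) facing north
step 4 (spin(left)): (-5, 0) facing west
step 5 (spin(left)): (-5, 0) facing south

(-5, 0) facing south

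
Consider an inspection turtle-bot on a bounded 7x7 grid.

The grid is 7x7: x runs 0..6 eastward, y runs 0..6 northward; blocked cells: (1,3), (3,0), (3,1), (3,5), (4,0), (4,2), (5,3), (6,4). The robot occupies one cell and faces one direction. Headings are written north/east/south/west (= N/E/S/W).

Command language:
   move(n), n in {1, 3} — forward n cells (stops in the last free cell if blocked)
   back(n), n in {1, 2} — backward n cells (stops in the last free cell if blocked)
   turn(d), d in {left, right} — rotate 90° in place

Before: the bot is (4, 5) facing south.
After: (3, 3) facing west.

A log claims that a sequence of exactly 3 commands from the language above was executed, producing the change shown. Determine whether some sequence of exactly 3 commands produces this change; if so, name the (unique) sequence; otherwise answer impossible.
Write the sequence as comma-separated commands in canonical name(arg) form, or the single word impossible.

key: move(3) is stopped early by the blocked cell at (4,2)
begin: (4, 5) facing south
t=1 move(3) ⇒ (4, 3) facing south
t=2 turn(right) ⇒ (4, 3) facing west
t=3 move(1) ⇒ (3, 3) facing west
uniquely the one of 216 3-step routes that fits.

move(3), turn(right), move(1)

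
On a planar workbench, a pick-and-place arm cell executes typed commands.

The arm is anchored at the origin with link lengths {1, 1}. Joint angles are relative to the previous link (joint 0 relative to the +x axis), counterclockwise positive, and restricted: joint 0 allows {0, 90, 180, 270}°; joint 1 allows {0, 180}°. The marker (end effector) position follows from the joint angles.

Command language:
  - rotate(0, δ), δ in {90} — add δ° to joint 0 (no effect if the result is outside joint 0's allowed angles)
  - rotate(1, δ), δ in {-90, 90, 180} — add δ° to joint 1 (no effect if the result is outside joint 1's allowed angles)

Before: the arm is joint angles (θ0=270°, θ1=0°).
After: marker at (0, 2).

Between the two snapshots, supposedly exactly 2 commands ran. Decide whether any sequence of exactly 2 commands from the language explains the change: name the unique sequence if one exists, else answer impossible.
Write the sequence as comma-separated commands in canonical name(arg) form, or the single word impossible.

rotate(0, 90), rotate(0, 90)

begin: joint angles (θ0=270°, θ1=0°)
1. rotate(0, 90) → joint angles (θ0=0°, θ1=0°)
2. rotate(0, 90) → joint angles (θ0=90°, θ1=0°)
no other 2-command option fits: unique.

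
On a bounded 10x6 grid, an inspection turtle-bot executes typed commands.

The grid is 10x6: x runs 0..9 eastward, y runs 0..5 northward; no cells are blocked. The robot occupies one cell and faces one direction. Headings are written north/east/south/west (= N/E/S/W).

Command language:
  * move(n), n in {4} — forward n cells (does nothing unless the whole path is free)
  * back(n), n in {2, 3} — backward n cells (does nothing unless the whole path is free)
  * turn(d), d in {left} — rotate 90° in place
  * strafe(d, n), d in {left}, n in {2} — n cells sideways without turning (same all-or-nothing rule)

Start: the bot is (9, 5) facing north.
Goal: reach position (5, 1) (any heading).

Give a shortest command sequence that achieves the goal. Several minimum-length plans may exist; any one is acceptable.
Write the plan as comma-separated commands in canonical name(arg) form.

t0: (9, 5) facing north
t=1 back(2) ⇒ (9, 3) facing north
t=2 back(2) ⇒ (9, 1) facing north
t=3 strafe(left, 2) ⇒ (7, 1) facing north
t=4 strafe(left, 2) ⇒ (5, 1) facing north
shorter routes all fall short; 4 is best.

back(2), back(2), strafe(left, 2), strafe(left, 2)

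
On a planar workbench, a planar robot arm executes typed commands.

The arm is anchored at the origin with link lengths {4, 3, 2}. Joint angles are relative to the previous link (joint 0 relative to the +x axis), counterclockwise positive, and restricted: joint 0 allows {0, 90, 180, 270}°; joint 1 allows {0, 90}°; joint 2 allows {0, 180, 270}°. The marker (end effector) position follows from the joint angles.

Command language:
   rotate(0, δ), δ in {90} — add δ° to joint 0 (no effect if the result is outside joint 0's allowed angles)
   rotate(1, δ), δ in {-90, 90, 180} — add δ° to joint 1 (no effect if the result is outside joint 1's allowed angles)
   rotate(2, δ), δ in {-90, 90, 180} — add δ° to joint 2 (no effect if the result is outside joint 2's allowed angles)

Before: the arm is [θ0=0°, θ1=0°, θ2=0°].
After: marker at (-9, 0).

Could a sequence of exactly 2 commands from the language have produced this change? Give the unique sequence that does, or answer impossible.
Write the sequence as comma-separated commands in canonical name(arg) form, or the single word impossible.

rotate(0, 90), rotate(0, 90)

initial: [θ0=0°, θ1=0°, θ2=0°]
1. rotate(0, 90) → [θ0=90°, θ1=0°, θ2=0°]
2. rotate(0, 90) → [θ0=180°, θ1=0°, θ2=0°]
all 49 alternatives checked — unique.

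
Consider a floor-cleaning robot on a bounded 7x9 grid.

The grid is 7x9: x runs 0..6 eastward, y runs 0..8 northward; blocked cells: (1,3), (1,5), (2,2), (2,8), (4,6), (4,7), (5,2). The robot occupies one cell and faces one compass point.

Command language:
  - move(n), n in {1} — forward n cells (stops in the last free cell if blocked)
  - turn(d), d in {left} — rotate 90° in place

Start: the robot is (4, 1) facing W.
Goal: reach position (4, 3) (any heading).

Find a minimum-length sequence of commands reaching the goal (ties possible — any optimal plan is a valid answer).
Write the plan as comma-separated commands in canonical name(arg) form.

from: (4, 1) facing W
[1] after turn(left): (4, 1) facing S
[2] after turn(left): (4, 1) facing E
[3] after turn(left): (4, 1) facing N
[4] after move(1): (4, 2) facing N
[5] after move(1): (4, 3) facing N
shorter routes all fall short; 5 is best.

turn(left), turn(left), turn(left), move(1), move(1)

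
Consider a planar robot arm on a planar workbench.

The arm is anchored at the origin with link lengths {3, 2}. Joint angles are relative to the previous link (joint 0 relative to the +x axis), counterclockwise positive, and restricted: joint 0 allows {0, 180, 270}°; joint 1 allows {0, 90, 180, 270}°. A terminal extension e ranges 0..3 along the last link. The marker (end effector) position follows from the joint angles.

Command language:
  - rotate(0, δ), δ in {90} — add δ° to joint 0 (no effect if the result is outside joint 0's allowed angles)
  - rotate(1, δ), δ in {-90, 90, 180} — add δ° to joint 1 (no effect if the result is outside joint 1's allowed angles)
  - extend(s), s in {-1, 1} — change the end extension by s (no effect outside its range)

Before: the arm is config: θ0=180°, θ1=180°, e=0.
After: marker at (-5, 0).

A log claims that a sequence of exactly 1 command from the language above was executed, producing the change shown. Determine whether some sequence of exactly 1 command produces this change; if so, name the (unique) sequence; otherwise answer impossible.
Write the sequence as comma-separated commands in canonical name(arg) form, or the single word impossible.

rotate(1, 180)

t0: config: θ0=180°, θ1=180°, e=0
[1] after rotate(1, 180): config: θ0=180°, θ1=0°, e=0
uniquely the one of 6 1-step routes that fits.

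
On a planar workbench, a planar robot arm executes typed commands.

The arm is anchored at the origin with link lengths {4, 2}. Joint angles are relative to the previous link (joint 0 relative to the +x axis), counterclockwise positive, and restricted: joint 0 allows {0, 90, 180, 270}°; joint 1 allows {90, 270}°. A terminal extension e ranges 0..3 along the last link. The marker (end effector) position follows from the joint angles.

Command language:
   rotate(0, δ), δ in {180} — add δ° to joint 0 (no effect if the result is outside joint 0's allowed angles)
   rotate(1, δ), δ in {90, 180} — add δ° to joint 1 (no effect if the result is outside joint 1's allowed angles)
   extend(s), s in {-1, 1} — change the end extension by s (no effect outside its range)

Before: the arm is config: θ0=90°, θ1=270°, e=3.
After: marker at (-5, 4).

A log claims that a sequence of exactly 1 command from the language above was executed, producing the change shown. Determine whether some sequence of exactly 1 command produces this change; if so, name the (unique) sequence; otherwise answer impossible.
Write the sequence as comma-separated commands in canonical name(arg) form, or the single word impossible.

start: config: θ0=90°, θ1=270°, e=3
t=1 rotate(1, 180) ⇒ config: θ0=90°, θ1=90°, e=3
all 5 alternatives checked — unique.

rotate(1, 180)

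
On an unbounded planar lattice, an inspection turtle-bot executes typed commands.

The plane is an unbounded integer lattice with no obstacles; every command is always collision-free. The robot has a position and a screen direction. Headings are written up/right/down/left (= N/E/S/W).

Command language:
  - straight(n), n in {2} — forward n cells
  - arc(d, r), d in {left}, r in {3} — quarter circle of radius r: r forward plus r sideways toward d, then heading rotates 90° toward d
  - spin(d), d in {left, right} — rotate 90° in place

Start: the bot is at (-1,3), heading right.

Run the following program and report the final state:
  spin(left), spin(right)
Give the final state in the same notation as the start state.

start: at (-1,3), heading right
step 1 (spin(left)): at (-1,3), heading up
step 2 (spin(right)): at (-1,3), heading right

at (-1,3), heading right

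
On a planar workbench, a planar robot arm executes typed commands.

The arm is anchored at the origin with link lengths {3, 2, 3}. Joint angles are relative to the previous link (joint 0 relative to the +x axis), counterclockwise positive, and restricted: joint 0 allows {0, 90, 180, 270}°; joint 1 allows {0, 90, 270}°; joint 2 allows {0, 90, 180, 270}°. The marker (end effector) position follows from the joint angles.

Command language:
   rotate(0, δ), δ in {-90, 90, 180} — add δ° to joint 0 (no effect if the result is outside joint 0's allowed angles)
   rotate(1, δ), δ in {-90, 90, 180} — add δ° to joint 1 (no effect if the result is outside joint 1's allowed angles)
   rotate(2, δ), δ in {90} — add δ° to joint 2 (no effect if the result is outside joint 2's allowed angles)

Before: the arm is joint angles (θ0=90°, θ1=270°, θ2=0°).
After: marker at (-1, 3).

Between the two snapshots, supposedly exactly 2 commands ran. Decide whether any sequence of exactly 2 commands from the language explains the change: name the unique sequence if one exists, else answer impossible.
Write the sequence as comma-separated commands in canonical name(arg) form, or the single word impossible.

rotate(2, 90), rotate(2, 90)

from: joint angles (θ0=90°, θ1=270°, θ2=0°)
[1] after rotate(2, 90): joint angles (θ0=90°, θ1=270°, θ2=90°)
[2] after rotate(2, 90): joint angles (θ0=90°, θ1=270°, θ2=180°)
uniquely the one of 49 2-step routes that fits.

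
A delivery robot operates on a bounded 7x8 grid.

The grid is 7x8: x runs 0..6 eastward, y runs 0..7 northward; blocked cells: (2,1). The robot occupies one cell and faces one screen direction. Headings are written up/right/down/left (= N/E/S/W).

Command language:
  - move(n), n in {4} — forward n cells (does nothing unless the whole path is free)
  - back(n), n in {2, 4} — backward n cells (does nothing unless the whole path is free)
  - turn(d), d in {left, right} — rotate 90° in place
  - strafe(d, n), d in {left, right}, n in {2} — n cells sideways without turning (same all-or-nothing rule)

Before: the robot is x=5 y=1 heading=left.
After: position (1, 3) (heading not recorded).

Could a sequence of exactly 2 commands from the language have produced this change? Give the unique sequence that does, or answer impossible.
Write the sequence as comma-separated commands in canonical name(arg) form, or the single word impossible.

strafe(right, 2), move(4)

key: running move(4) before strafe(right, 2) would end elsewhere — order is forced
begin: x=5 y=1 heading=left
[1] after strafe(right, 2): x=5 y=3 heading=left
[2] after move(4): x=1 y=3 heading=left
uniquely the one of 49 2-step routes that fits.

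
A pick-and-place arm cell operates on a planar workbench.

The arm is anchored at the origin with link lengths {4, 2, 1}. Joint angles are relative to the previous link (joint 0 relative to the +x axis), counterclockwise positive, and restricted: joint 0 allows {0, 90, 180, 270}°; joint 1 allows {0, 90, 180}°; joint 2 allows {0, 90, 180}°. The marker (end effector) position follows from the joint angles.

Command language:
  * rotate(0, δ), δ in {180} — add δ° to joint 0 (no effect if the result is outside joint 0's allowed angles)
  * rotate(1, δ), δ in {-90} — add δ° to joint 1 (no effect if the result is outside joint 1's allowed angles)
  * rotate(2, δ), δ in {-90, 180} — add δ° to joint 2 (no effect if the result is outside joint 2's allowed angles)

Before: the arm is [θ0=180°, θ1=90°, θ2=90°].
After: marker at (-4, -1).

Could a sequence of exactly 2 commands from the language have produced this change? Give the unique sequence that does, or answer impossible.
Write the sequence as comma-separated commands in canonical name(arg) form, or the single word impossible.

rotate(2, -90), rotate(2, 180)

key: running rotate(2, 180) before rotate(2, -90) would end elsewhere — order is forced
start: [θ0=180°, θ1=90°, θ2=90°]
step 1 (rotate(2, -90)): [θ0=180°, θ1=90°, θ2=0°]
step 2 (rotate(2, 180)): [θ0=180°, θ1=90°, θ2=180°]
uniquely the one of 16 2-step routes that fits.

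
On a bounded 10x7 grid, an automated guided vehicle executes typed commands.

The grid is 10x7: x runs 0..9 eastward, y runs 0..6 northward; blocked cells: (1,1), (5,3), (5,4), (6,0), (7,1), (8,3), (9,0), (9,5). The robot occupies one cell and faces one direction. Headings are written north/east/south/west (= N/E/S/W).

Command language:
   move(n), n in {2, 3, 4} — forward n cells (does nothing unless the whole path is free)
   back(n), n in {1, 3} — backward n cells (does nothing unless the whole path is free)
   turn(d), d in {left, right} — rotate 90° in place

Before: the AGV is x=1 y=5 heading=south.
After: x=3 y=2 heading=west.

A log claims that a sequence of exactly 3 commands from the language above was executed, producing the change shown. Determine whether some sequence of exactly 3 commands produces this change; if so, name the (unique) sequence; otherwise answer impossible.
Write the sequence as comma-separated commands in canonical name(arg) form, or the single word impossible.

impossible

all 343 sequences checked — none match.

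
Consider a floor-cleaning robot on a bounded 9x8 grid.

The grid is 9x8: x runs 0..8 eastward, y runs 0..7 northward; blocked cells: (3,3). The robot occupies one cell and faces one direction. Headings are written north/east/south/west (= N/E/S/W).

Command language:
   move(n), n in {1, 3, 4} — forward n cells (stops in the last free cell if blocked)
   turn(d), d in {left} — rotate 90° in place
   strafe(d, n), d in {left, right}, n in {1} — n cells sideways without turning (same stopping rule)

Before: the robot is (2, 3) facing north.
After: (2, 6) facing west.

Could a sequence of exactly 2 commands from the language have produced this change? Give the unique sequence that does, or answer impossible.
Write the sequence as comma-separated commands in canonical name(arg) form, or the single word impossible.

move(3), turn(left)

key: order matters: swapping move(3) and turn(left) lands elsewhere
initial: (2, 3) facing north
1. move(3) → (2, 6) facing north
2. turn(left) → (2, 6) facing west
no rival 2-sequence matches.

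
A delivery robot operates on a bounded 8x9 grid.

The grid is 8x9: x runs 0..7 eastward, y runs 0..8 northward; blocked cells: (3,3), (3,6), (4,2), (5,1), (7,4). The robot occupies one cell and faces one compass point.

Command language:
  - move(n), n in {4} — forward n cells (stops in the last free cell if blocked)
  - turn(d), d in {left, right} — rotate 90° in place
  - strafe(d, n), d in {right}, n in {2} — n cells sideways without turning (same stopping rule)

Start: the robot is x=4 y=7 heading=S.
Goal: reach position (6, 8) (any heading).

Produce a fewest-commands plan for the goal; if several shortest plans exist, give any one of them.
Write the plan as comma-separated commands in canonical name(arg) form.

from: x=4 y=7 heading=S
[1] after turn(right): x=4 y=7 heading=W
[2] after turn(right): x=4 y=7 heading=N
[3] after move(4): x=4 y=8 heading=N
[4] after strafe(right, 2): x=6 y=8 heading=N
minimal: 4 command(s), checked below 4.

turn(right), turn(right), move(4), strafe(right, 2)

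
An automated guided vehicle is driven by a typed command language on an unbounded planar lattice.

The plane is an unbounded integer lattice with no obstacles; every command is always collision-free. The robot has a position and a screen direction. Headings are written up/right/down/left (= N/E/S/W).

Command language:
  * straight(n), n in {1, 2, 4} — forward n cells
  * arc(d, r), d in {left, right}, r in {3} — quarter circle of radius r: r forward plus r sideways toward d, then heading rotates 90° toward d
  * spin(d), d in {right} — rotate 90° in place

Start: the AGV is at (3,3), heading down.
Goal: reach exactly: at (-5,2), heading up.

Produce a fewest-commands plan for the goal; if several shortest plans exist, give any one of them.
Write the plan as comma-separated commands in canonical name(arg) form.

from: at (3,3), heading down
1. straight(1) → at (3,2), heading down
2. arc(right, 3) → at (0,-1), heading left
3. straight(2) → at (-2,-1), heading left
4. arc(right, 3) → at (-5,2), heading up
nothing shorter than 4 reaches the goal.

straight(1), arc(right, 3), straight(2), arc(right, 3)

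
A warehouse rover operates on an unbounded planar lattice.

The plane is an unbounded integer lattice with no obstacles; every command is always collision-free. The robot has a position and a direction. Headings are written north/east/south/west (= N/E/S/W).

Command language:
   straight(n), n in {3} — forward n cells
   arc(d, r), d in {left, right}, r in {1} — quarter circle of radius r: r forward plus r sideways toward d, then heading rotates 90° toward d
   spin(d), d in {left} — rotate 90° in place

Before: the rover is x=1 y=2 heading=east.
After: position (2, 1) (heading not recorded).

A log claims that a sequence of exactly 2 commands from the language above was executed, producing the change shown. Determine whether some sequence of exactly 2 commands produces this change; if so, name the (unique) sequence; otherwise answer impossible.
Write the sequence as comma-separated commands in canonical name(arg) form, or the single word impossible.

arc(right, 1), spin(left)

key: order matters: swapping arc(right, 1) and spin(left) lands elsewhere
t0: x=1 y=2 heading=east
step 1 (arc(right, 1)): x=2 y=1 heading=south
step 2 (spin(left)): x=2 y=1 heading=east
no other 2-command option fits: unique.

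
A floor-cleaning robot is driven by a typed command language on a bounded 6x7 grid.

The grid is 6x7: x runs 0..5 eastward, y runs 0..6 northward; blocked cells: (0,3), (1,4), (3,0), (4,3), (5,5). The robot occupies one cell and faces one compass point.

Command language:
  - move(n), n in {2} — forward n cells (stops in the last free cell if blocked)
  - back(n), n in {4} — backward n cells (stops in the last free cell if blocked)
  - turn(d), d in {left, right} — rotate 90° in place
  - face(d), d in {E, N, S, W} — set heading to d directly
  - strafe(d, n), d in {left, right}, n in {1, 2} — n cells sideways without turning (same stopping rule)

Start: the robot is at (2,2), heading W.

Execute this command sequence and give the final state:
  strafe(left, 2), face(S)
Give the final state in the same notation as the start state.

start: at (2,2), heading W
t=1 strafe(left, 2) ⇒ at (2,0), heading W
t=2 face(S) ⇒ at (2,0), heading S

at (2,0), heading S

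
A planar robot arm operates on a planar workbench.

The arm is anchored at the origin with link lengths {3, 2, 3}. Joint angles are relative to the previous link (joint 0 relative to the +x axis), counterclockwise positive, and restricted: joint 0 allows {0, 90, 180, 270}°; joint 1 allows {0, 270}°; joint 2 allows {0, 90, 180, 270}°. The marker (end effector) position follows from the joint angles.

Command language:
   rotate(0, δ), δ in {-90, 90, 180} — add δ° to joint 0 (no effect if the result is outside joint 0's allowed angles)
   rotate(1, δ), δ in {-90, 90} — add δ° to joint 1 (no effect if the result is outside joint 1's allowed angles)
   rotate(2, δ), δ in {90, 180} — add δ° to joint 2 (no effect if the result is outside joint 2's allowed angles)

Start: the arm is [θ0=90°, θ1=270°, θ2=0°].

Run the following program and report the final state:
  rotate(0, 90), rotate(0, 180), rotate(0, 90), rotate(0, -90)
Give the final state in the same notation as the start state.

[θ0=0°, θ1=270°, θ2=0°]

begin: [θ0=90°, θ1=270°, θ2=0°]
step 1 (rotate(0, 90)): [θ0=180°, θ1=270°, θ2=0°]
step 2 (rotate(0, 180)): [θ0=0°, θ1=270°, θ2=0°]
step 3 (rotate(0, 90)): [θ0=90°, θ1=270°, θ2=0°]
step 4 (rotate(0, -90)): [θ0=0°, θ1=270°, θ2=0°]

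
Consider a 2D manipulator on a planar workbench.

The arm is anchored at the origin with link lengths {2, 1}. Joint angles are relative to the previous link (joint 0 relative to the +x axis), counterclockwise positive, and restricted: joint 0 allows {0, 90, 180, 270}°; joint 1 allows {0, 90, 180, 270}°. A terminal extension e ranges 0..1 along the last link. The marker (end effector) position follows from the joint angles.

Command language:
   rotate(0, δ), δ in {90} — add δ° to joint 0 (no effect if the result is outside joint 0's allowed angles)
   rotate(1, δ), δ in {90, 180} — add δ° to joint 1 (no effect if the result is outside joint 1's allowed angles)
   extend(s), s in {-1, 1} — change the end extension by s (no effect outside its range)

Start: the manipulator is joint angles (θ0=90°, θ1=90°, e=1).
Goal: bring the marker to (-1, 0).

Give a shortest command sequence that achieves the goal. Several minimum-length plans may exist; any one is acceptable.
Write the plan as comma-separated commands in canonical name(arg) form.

t0: joint angles (θ0=90°, θ1=90°, e=1)
1. rotate(1, 90) → joint angles (θ0=90°, θ1=180°, e=1)
2. rotate(0, 90) → joint angles (θ0=180°, θ1=180°, e=1)
3. extend(-1) → joint angles (θ0=180°, θ1=180°, e=0)
no 2-step plan works, so 3 is optimal.

rotate(1, 90), rotate(0, 90), extend(-1)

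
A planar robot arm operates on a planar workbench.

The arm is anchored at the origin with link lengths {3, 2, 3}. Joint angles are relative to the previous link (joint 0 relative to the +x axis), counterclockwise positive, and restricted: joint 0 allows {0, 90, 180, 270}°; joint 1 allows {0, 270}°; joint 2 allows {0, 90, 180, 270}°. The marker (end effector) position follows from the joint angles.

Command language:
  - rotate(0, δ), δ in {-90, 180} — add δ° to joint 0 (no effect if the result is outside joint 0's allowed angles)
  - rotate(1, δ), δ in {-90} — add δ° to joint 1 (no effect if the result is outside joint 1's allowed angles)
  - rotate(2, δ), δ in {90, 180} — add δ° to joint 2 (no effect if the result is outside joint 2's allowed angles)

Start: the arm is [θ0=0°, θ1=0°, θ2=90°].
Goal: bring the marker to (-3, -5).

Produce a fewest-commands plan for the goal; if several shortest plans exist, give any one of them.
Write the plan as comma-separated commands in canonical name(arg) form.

rotate(0, -90), rotate(2, 180)

initial: [θ0=0°, θ1=0°, θ2=90°]
t=1 rotate(0, -90) ⇒ [θ0=270°, θ1=0°, θ2=90°]
t=2 rotate(2, 180) ⇒ [θ0=270°, θ1=0°, θ2=270°]
minimal: 2 command(s), checked below 2.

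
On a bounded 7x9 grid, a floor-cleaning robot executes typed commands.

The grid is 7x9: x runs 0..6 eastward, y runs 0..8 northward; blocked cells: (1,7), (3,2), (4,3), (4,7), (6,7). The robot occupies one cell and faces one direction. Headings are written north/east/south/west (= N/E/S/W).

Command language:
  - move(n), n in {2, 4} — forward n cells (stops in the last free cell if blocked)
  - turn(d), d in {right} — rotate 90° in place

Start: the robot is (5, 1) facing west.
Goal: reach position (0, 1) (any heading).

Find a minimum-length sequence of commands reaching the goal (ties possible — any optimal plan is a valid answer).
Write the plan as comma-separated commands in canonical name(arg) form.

begin: (5, 1) facing west
t=1 move(4) ⇒ (1, 1) facing west
t=2 move(4) ⇒ (0, 1) facing west
no 1-step plan works, so 2 is optimal.

move(4), move(4)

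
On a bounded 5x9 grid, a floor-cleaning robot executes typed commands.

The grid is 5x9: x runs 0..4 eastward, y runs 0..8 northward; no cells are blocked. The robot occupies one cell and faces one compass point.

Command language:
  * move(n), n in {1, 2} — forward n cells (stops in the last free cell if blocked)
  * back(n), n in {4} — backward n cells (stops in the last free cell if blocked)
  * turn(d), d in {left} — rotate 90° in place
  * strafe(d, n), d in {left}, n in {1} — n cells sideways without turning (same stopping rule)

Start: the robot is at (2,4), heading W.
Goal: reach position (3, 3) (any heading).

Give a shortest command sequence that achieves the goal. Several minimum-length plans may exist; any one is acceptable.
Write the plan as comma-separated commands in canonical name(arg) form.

turn(left), move(1), strafe(left, 1)

t0: at (2,4), heading W
step 1 (turn(left)): at (2,4), heading S
step 2 (move(1)): at (2,3), heading S
step 3 (strafe(left, 1)): at (3,3), heading S
no 2-step plan works, so 3 is optimal.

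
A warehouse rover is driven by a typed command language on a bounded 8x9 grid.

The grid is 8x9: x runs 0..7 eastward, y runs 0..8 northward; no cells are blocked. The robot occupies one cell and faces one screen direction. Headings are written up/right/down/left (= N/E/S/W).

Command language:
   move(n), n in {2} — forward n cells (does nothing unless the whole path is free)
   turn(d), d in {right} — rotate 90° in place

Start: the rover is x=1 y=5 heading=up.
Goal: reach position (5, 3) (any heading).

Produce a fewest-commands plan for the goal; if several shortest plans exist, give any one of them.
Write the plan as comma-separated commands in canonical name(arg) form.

begin: x=1 y=5 heading=up
step 1 (turn(right)): x=1 y=5 heading=right
step 2 (move(2)): x=3 y=5 heading=right
step 3 (move(2)): x=5 y=5 heading=right
step 4 (turn(right)): x=5 y=5 heading=down
step 5 (move(2)): x=5 y=3 heading=down
minimal: 5 command(s), checked below 5.

turn(right), move(2), move(2), turn(right), move(2)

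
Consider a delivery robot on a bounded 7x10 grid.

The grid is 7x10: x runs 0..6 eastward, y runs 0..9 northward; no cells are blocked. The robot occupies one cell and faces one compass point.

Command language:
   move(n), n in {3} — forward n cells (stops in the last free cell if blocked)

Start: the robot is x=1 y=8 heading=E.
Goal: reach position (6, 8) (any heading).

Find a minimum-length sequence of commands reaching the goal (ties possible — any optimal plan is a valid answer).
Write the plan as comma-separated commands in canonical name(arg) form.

begin: x=1 y=8 heading=E
1. move(3) → x=4 y=8 heading=E
2. move(3) → x=6 y=8 heading=E
no 1-step plan works, so 2 is optimal.

move(3), move(3)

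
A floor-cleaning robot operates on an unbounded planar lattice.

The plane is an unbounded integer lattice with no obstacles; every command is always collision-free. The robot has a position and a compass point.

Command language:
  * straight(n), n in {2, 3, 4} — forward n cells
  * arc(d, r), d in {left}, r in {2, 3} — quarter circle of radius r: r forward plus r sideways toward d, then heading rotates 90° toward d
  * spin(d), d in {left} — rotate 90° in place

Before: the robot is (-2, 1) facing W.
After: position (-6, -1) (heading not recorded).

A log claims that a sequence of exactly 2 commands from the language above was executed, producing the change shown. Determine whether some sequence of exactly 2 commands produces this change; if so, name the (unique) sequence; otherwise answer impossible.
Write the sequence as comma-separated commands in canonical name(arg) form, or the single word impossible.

key: running arc(left, 2) before straight(2) would end elsewhere — order is forced
begin: (-2, 1) facing W
step 1 (straight(2)): (-4, 1) facing W
step 2 (arc(left, 2)): (-6, -1) facing S
uniquely the one of 36 2-step routes that fits.

straight(2), arc(left, 2)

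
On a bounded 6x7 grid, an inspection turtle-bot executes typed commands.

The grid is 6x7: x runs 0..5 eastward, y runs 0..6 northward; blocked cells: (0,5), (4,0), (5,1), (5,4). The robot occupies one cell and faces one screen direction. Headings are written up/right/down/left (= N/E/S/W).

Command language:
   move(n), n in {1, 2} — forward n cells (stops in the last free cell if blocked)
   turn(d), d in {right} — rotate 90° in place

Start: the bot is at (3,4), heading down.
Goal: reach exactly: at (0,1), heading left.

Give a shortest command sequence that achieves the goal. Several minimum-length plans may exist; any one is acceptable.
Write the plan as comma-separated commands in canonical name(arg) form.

from: at (3,4), heading down
1. move(1) → at (3,3), heading down
2. move(2) → at (3,1), heading down
3. turn(right) → at (3,1), heading left
4. move(1) → at (2,1), heading left
5. move(2) → at (0,1), heading left
shorter routes all fall short; 5 is best.

move(1), move(2), turn(right), move(1), move(2)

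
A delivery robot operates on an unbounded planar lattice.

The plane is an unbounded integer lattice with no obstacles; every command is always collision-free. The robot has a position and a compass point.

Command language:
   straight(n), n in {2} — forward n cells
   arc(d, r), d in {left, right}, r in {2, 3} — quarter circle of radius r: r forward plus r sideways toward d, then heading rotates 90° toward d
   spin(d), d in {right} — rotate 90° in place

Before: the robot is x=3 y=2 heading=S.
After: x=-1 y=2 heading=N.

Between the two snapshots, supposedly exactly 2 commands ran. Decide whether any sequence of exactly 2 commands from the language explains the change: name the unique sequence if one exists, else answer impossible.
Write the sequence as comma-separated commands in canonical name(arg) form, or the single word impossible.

key: cell and facing (now N) both changed — the 2 commands mix motion and turning
begin: x=3 y=2 heading=S
[1] after arc(right, 2): x=1 y=0 heading=W
[2] after arc(right, 2): x=-1 y=2 heading=N
uniquely the one of 36 2-step routes that fits.

arc(right, 2), arc(right, 2)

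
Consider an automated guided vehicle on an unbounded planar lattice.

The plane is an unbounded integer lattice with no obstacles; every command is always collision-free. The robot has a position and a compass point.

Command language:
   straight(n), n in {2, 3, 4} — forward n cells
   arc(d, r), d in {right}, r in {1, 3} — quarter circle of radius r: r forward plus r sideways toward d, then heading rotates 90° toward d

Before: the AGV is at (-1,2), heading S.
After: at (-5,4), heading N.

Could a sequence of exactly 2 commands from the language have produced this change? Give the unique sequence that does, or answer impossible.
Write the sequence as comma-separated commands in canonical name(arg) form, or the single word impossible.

arc(right, 1), arc(right, 3)

key: order matters: swapping arc(right, 1) and arc(right, 3) lands elsewhere
begin: at (-1,2), heading S
1. arc(right, 1) → at (-2,1), heading W
2. arc(right, 3) → at (-5,4), heading N
no other 2-command option fits: unique.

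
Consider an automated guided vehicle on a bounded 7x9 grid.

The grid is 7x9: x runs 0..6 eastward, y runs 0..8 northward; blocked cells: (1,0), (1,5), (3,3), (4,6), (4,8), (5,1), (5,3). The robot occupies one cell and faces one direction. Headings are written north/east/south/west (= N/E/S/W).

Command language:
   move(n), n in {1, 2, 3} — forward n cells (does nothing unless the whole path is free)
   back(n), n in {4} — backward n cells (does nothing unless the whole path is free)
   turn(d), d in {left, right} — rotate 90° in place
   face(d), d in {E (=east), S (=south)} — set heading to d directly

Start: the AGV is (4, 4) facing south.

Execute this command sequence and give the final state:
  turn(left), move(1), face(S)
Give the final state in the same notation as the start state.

start: (4, 4) facing south
t=1 turn(left) ⇒ (4, 4) facing east
t=2 move(1) ⇒ (5, 4) facing east
t=3 face(S) ⇒ (5, 4) facing south

(5, 4) facing south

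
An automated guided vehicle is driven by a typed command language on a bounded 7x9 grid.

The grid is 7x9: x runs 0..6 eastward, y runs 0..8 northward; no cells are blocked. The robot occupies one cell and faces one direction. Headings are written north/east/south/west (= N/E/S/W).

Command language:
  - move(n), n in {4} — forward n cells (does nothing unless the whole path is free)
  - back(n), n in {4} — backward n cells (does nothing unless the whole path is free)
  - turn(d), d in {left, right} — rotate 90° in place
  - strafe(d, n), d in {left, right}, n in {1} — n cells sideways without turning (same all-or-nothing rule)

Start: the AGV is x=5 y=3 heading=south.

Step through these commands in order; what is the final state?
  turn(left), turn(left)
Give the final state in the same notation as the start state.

x=5 y=3 heading=north

t0: x=5 y=3 heading=south
[1] after turn(left): x=5 y=3 heading=east
[2] after turn(left): x=5 y=3 heading=north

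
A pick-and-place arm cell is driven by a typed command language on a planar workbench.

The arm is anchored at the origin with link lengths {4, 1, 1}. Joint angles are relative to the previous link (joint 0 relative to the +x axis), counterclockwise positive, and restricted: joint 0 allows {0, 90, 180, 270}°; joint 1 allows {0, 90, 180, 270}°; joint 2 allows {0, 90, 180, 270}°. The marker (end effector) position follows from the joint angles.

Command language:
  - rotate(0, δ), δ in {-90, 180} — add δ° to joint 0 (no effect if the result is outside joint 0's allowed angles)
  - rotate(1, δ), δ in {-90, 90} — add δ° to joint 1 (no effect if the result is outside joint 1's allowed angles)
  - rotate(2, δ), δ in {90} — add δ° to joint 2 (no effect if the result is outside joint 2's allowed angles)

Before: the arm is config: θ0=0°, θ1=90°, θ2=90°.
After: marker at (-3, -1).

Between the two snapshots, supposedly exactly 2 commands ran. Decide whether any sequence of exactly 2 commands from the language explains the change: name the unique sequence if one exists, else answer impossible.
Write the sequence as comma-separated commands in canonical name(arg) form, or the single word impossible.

start: config: θ0=0°, θ1=90°, θ2=90°
t=1 rotate(0, -90) ⇒ config: θ0=270°, θ1=90°, θ2=90°
t=2 rotate(0, -90) ⇒ config: θ0=180°, θ1=90°, θ2=90°
uniquely the one of 25 2-step routes that fits.

rotate(0, -90), rotate(0, -90)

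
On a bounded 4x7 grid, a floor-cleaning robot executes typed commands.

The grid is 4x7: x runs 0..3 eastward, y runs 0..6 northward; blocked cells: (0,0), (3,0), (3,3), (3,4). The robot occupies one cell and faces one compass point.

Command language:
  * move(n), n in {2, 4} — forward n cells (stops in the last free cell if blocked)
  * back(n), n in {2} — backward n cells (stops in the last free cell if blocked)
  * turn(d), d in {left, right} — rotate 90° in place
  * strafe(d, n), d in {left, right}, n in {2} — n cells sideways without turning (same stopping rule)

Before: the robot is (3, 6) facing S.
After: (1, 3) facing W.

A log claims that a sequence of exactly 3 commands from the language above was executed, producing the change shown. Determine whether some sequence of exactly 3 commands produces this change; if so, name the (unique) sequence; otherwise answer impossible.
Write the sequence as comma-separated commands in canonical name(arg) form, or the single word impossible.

impossible

all 343 sequences checked — none match.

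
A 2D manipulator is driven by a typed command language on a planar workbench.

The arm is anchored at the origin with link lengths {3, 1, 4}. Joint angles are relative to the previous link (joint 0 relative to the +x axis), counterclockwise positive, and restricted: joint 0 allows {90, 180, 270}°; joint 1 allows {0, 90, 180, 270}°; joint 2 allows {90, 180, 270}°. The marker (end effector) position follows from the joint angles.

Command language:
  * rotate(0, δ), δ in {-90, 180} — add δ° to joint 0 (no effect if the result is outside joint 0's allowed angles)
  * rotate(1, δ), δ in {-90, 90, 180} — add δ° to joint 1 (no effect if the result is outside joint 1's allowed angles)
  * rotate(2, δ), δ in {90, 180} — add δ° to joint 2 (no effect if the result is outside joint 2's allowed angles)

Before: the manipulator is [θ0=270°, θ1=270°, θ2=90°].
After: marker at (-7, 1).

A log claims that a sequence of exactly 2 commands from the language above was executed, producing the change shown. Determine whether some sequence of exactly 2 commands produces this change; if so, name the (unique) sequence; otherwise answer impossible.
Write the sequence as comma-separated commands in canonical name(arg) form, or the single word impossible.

rotate(0, -90), rotate(0, 180)

key: order matters: swapping rotate(0, -90) and rotate(0, 180) lands elsewhere
t0: [θ0=270°, θ1=270°, θ2=90°]
t=1 rotate(0, -90) ⇒ [θ0=180°, θ1=270°, θ2=90°]
t=2 rotate(0, 180) ⇒ [θ0=180°, θ1=270°, θ2=90°]
no other 2-command option fits: unique.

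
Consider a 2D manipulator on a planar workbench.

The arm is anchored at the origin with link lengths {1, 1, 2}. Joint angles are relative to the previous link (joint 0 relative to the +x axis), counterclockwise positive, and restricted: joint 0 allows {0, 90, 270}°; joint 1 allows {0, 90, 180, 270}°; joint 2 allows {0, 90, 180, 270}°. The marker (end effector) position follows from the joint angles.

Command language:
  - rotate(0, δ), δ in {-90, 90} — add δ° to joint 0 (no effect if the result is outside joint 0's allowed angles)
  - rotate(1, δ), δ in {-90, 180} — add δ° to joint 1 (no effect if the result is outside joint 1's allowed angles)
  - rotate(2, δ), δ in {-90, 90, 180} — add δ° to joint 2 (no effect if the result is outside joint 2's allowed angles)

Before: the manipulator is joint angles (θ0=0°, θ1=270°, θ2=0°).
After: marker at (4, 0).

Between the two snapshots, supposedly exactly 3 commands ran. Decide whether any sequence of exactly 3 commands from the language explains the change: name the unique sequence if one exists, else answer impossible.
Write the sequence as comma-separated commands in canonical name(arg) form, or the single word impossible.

initial: joint angles (θ0=0°, θ1=270°, θ2=0°)
[1] after rotate(1, -90): joint angles (θ0=0°, θ1=180°, θ2=0°)
[2] after rotate(1, -90): joint angles (θ0=0°, θ1=90°, θ2=0°)
[3] after rotate(1, -90): joint angles (θ0=0°, θ1=0°, θ2=0°)
uniquely the one of 343 3-step routes that fits.

rotate(1, -90), rotate(1, -90), rotate(1, -90)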